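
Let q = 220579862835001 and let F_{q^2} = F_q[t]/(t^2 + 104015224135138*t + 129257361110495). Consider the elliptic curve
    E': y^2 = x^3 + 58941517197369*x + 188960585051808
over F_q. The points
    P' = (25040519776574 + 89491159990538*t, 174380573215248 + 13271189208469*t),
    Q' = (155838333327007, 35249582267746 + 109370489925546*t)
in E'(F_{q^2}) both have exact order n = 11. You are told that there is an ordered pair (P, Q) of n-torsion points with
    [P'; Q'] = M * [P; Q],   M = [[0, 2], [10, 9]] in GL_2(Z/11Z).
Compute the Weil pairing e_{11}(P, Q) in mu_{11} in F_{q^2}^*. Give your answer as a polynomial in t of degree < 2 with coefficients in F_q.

Since e_{11}(P,P)=e_{11}(Q,Q)=1 and e_{11}(Q,P)=e_{11}(P,Q)^{-1}, expanding e_{11}(2*Q,10*P + 9*Q) leaves e(P,Q)^det(M).
det(M) mod 11 = 2; its inverse in (Z/11)^* is 6 (check: 2*6 mod 11 = 1).
Run Miller on y^2=x^3+58941517197369*x+188960585051808 over F_{220579862835001}: ladder 1011 (4 bits); e = f_P(D_Q)/f_Q(D_P).
e_{11}(P',Q') = 26711618819711 + 82387188851272*t.
Raise to 6: e(P,Q) = 19984206946869 + 93586895104649*t in mu_{11}.

19984206946869 + 93586895104649*t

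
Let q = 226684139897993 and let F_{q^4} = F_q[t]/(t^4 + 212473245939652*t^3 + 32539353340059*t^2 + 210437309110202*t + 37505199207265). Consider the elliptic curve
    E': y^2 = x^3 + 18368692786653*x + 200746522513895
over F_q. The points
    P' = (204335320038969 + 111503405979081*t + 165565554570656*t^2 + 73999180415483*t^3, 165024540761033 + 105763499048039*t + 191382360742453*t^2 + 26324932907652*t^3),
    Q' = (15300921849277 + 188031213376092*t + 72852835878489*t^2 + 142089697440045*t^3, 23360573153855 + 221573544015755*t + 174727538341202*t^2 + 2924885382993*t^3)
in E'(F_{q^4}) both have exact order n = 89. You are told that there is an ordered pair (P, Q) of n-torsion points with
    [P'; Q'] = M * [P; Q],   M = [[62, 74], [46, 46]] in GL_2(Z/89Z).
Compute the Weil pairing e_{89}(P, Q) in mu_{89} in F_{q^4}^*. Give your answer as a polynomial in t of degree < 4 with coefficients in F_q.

165635825776354 + 11146610657730*t + 172866362801267*t^2 + 97574362112147*t^3

Alternating bilinearity on E[89] (values in mu_{89} in F_{226684139897993^4}) gives e(P',Q') = e(P,Q)^det(M).
62*46 - 74*46 = -552; reduced mod 89: det = 71, inverse 84.
Build f_{89,P'} and f_{89,Q'} via the 7-bit ladder of 89=1011001_2; evaluate at shifted divisors; quotient in F_{226684139897993^4}.
e_{89}(P',Q') = 128324681322761 + 55297242646261*t + 208066015349522*t^2 + 14111693095511*t^3.
Raise to 84: e(P,Q) = 165635825776354 + 11146610657730*t + 172866362801267*t^2 + 97574362112147*t^3 in mu_{89}.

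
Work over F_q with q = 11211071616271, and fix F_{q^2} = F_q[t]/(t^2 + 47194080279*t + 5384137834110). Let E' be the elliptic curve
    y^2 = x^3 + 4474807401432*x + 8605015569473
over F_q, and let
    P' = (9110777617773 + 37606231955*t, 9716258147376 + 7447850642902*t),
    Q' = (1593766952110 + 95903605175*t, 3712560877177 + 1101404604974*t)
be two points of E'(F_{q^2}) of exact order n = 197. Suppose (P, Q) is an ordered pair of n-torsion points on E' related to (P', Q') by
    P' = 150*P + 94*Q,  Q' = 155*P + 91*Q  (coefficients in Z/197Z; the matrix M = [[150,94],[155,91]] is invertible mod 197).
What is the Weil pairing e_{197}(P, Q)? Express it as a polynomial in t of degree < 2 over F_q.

e_{197}(aP+bQ,cP+dQ) = e_{197}(P,Q)^(ad-bc); with (a,b,c,d)=(150,94,155,91) this gives the det-197 law.
Inverting 65 mod 197: 97. Thus e_{197}(P,Q) = e(P',Q')^{97}.
n = 197 = (11000101)_2 (8 bits, wt 4); accumulate f_{197,P'}(Q'+S)/f_{197,P'}(S) along the 7-step ladder.
So e_{197}(P',Q') = 4448846463067 + 773746072685*t.
(4448846463067 + 773746072685*t)^{97} mod (11211071616271,f) = 7241363934730 + 5755195008299*t.

7241363934730 + 5755195008299*t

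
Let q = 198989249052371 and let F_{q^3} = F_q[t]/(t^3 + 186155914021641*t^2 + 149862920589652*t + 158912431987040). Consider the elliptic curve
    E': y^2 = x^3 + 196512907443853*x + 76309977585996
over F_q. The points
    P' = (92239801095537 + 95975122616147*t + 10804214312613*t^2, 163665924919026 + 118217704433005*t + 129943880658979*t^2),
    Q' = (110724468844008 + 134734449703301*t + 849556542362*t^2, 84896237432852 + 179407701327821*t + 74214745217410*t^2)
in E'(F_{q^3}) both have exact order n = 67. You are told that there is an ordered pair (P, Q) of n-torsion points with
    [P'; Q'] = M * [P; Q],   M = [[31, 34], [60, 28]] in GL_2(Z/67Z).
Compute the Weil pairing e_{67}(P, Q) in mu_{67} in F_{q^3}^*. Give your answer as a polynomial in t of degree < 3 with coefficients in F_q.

22098678991472 + 127137177284807*t + 54134385026727*t^2

e_{67}(aP+bQ,cP+dQ) = e_{67}(P,Q)^(ad-bc); with (a,b,c,d)=(31,34,60,28) this gives the det-67 law.
So e_{67}(P,Q) = e_{67}(P',Q')^{2}, since 34*2 = 1 mod 67.
Run Miller on y^2=x^3+196512907443853*x+76309977585996 over F_{198989249052371}: ladder 1000011 (7 bits); e = f_P(D_Q)/f_Q(D_P).
e_{67}(P',Q') = 34622904230305 + 166748637309559*t + 36227800445151*t^2.
Hence e(P,Q) = 22098678991472 + 127137177284807*t + 54134385026727*t^2 in F_{198989249052371^3}^*.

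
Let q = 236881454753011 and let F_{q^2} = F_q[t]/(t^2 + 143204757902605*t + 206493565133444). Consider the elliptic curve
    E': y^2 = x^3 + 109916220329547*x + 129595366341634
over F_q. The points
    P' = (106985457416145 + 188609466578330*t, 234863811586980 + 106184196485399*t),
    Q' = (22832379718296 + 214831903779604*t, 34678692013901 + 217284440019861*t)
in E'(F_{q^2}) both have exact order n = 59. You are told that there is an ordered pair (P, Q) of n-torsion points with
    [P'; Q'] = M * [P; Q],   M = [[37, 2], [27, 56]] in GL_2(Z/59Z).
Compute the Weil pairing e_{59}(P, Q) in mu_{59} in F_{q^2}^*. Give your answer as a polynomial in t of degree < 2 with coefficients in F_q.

206674196929462 + 164761787758436*t

e_{59} is bilinear + alternating on E[59], so e_{59}(37*P + 2*Q, 27*P + 56*Q) = e_{59}(P,Q)^(37*56-2*27).
So e_{59}(P,Q) = e_{59}(P',Q')^{5}, since 12*5 = 1 mod 59.
Build f_{59,P'} and f_{59,Q'} via the 6-bit ladder of 59=111011_2; evaluate at shifted divisors; quotient in F_{236881454753011^2}.
Result: e(P',Q') = 174338747354411 + 5010110077581*t.
e_{59}(P,Q) = (174338747354411 + 5010110077581*t)^{5} = 206674196929462 + 164761787758436*t.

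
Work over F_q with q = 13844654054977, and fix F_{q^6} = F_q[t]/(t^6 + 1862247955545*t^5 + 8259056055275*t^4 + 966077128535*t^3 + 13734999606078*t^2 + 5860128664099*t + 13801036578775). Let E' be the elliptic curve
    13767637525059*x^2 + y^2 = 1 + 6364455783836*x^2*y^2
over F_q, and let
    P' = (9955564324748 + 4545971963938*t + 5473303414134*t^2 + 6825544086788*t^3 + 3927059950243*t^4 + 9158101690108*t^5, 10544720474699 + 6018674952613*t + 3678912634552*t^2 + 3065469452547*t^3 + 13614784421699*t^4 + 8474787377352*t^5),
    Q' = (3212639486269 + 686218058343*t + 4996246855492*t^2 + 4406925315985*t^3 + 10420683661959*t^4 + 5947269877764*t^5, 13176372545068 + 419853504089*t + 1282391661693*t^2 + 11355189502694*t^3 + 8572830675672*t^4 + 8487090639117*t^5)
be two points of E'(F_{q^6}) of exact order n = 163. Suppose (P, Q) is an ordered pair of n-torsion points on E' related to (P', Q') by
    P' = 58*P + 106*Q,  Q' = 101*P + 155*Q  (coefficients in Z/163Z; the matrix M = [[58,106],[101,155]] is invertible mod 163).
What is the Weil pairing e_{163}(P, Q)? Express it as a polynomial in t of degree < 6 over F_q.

Alternating bilinearity on E[163] (values in mu_{163} in F_{13844654054977^6}) gives e(P',Q') = e(P,Q)^det(M).
Inverting 77 mod 163: 36. Thus e_{163}(P,Q) = e(P',Q')^{36}.
Edwards->Montgomery: u=(1+y)/(1-y), v=u/x -> 2240254098906v^2=u^3+9832978904562u^2+u; then x_W=5311958949050u+5662791227312: y^2=x^3+12968237762057*x+1438984234425.
Miller loop for e_{163} over F_{13844654054977^6}: bits of 163 = 10100011; 7 double steps + 3 add steps, l/v at each.
f_P(D_Q)/f_Q(D_P) = 4433036744705 + 1576862798976*t + 9445984476790*t^2 + 13590949478101*t^3 + 140441196133*t^4 + 5011401116991*t^5.
Finally e_{163}(P,Q) = 2445304047568 + 9413875031243*t + 11635187208121*t^2 + 7476966610230*t^3 + 8623907177124*t^4 + 9679272637512*t^5.

2445304047568 + 9413875031243*t + 11635187208121*t^2 + 7476966610230*t^3 + 8623907177124*t^4 + 9679272637512*t^5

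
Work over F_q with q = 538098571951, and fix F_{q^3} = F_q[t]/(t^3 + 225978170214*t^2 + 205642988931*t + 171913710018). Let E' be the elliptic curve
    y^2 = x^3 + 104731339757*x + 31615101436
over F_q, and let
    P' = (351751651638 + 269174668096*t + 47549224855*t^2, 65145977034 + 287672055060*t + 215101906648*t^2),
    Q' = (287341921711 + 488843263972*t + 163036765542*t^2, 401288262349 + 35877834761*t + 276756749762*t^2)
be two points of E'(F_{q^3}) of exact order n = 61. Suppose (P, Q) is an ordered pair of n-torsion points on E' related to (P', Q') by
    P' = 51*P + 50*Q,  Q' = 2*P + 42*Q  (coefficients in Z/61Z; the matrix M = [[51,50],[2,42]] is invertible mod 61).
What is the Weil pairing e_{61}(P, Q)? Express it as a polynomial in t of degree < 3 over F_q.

Since e_{61}(P,P)=e_{61}(Q,Q)=1 and e_{61}(Q,P)=e_{61}(P,Q)^{-1}, expanding e_{61}(51*P + 50*Q,2*P + 42*Q) leaves e(P,Q)^det(M).
Inverting 29 mod 61: 40. Thus e_{61}(P,Q) = e(P',Q')^{40}.
n = 61 = (111101)_2 (6 bits, wt 5); accumulate f_{61,P'}(Q'+S)/f_{61,P'}(S) along the 5-step ladder.
e_{61}(P',Q') = 114177218314 + 195381507399*t + 459095270485*t^2.
e_{61}(P,Q) = (114177218314 + 195381507399*t + 459095270485*t^2)^{40} = 448788378082 + 318549367842*t + 470922541012*t^2.

448788378082 + 318549367842*t + 470922541012*t^2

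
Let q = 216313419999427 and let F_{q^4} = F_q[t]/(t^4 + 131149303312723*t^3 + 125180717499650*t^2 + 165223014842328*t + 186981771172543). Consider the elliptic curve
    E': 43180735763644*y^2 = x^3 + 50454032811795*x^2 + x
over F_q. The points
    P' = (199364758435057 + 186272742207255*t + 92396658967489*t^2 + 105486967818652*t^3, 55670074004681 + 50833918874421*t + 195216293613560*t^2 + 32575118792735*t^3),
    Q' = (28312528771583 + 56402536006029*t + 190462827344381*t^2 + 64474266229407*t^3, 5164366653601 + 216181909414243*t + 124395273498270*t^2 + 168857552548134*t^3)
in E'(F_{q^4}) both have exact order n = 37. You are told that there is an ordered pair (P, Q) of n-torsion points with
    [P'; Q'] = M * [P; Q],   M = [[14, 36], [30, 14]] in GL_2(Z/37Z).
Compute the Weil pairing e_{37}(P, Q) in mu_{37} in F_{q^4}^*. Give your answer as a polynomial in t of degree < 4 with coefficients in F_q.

e_{37}(aP+bQ,cP+dQ) = e_{37}(P,Q)^(ad-bc); with (a,b,c,d)=(14,36,30,14) this gives the det-37 law.
det M = 14*14 - 36*30 = -884 = 4 (mod 37); 4^{-1} = 28 (mod 37).
Set x_W=92086048682055*u+167098532551496, y_W=92086048682055*v; then E': y_W^2=x_W^3+11658089177011*x_W+118878671024390.
6-bit Miller (100101) on E'/F_{216313419999427} with a'=11658089177011, b'=118878671024390: accumulate tangent/chord ratios at Q'+S and P'+S'.
Result: e(P',Q') = 150974701025492 + 100312733700716*t + 82810828087989*t^2 + 198425891650954*t^3.
(150974701025492 + 100312733700716*t + 82810828087989*t^2 + 198425891650954*t^3)^{28} mod (216313419999427,f) = 145973863746511 + 150482765242451*t + 110254192090325*t^2 + 99499303766420*t^3.

145973863746511 + 150482765242451*t + 110254192090325*t^2 + 99499303766420*t^3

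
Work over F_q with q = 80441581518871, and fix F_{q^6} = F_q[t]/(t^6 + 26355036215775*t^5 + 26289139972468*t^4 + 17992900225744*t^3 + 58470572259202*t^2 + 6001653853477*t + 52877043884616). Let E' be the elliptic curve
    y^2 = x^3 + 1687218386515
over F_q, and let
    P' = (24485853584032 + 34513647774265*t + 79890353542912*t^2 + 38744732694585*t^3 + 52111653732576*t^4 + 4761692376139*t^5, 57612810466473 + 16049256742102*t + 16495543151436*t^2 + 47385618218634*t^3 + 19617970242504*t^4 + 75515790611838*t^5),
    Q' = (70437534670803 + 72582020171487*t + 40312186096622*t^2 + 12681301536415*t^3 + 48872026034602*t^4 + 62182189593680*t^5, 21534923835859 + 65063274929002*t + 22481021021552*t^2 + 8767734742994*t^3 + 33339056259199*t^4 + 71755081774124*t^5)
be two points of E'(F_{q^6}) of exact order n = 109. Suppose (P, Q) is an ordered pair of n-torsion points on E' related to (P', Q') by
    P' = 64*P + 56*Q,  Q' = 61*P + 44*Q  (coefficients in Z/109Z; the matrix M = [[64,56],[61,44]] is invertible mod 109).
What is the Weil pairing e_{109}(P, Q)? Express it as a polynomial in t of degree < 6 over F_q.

57298714718866 + 59496266081505*t + 43352437107524*t^2 + 55975737039520*t^3 + 42588347769601*t^4 + 7423257793847*t^5

e_{109} is bilinear + alternating on E[109], so e_{109}(64*P + 56*Q, 61*P + 44*Q) = e_{109}(P,Q)^(64*44-56*61).
64*44 - 56*61 = -600; reduced mod 109: det = 54, inverse 107.
Build f_{109,P'} and f_{109,Q'} via the 7-bit ladder of 109=1101101_2; evaluate at shifted divisors; quotient in F_{80441581518871^6}.
Result: e(P',Q') = 46555228112279 + 40940654439082*t + 10439305770851*t^2 + 61110274129378*t^3 + 35598052082990*t^4 + 68179147942602*t^5.
Finally e_{109}(P,Q) = 57298714718866 + 59496266081505*t + 43352437107524*t^2 + 55975737039520*t^3 + 42588347769601*t^4 + 7423257793847*t^5.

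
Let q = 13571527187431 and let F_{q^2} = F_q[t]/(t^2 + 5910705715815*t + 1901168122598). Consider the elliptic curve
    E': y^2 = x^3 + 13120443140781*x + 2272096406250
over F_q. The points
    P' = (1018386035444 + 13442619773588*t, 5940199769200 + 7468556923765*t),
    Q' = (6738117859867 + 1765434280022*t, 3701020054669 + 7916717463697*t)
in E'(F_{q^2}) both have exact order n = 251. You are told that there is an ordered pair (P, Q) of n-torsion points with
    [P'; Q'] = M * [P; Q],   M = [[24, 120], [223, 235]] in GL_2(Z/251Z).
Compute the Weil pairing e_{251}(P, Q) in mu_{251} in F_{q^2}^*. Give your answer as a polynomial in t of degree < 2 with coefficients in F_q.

The 251-Weil pairing on E[251] over F_{13571527187431} is alternating-bilinear: e_{251}(P',Q') = e_{251}(P,Q)^det(M).
det(M) mod 251 = 215; its inverse in (Z/251)^* is 244 (check: 215*244 mod 251 = 1).
n = 251 = (11111011)_2 (8 bits, wt 7); accumulate f_{251,P'}(Q'+S)/f_{251,P'}(S) along the 7-step ladder.
f_P(D_Q)/f_Q(D_P) = 10481758221080 + 7708194820655*t.
Raise to 244: e(P,Q) = 2664788874401 + 13438715842893*t in mu_{251}.

2664788874401 + 13438715842893*t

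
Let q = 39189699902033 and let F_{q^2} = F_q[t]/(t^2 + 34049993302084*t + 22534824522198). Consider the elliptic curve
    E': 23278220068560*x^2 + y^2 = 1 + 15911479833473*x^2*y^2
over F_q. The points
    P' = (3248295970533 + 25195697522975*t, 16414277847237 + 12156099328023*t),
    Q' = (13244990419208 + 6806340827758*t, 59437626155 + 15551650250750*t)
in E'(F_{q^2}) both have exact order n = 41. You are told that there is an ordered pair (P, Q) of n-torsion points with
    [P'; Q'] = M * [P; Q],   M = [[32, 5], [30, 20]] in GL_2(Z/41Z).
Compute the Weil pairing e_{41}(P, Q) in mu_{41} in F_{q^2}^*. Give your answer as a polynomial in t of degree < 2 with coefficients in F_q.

33249950917980 + 16428801317303*t

Since e_{41}(P,P)=e_{41}(Q,Q)=1 and e_{41}(Q,P)=e_{41}(P,Q)^{-1}, expanding e_{41}(32*P + 5*Q,30*P + 20*Q) leaves e(P,Q)^det(M).
So e_{41}(P,Q) = e_{41}(P',Q')^{20}, since 39*20 = 1 mod 41.
Map (x,y)_Ed via u=(1+y)/(1-y), v=(1+y)/((1-y)x) to Montgomery A=0,B=15107221426057; then to (a',b')=(22477080231321,0).
Miller loop for e_{41} over F_{39189699902033^2}: bits of 41 = 101001; 5 double steps + 2 add steps, l/v at each.
e_{41}(P',Q') = 7062025781014 + 36482858047060*t.
Hence e(P,Q) = 33249950917980 + 16428801317303*t in F_{39189699902033^2}^*.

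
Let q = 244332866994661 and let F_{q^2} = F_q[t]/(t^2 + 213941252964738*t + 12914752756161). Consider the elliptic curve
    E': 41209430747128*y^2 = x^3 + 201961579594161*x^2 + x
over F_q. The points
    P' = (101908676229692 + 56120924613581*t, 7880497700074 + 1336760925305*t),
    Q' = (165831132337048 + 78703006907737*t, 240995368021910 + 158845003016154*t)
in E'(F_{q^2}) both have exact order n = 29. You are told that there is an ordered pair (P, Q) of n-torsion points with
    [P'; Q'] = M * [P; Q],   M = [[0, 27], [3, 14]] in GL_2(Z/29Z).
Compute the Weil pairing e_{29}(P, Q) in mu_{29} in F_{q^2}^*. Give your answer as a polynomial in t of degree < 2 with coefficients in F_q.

213487404971405 + 174306461097555*t

Alternating bilinearity on E[29] (values in mu_{29} in F_{244332866994661^2}) gives e(P',Q') = e(P,Q)^det(M).
0*14 - 27*3 = -81; reduced mod 29: det = 6, inverse 5.
Undo Montgomery via alpha=201649249304598, beta=58178894604829: (a',b')=(7180485228355,19828179372897) over F_{244332866994661}.
n = 29 = (11101)_2 (5 bits, wt 4); accumulate f_{29,P'}(Q'+S)/f_{29,P'}(S) along the 4-step ladder.
Result: e(P',Q') = 27502516003811 + 226928597195940*t.
(27502516003811 + 226928597195940*t)^{5} mod (244332866994661,f) = 213487404971405 + 174306461097555*t.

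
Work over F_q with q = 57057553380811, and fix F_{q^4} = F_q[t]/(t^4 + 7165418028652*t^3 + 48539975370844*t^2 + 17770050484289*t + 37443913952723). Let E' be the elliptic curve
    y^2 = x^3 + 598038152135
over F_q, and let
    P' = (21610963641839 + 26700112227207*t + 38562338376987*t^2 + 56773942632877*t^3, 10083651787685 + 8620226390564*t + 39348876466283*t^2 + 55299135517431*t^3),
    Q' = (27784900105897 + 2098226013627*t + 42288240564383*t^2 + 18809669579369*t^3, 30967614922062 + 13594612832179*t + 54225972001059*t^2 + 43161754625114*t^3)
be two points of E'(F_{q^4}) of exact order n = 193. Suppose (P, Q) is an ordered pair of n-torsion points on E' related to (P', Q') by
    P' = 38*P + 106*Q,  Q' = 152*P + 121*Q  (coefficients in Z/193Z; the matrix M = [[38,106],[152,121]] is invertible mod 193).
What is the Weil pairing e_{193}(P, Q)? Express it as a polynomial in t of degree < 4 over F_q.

48105499992818 + 32119237087158*t + 21638422377778*t^2 + 54471065642432*t^3

Alternating bilinearity on E[193] (values in mu_{193} in F_{57057553380811^4}) gives e(P',Q') = e(P,Q)^det(M).
det(M) mod 193 = 66; its inverse in (Z/193)^* is 155 (check: 66*155 mod 193 = 1).
Run Miller on y^2=x^3+598038152135 over F_{57057553380811}: ladder 11000001 (8 bits); e = f_P(D_Q)/f_Q(D_P).
f_P(D_Q)/f_Q(D_P) = 51400776052632 + 30903113566971*t + 1869643542796*t^2 + 43118523525117*t^3.
Finally e_{193}(P,Q) = 48105499992818 + 32119237087158*t + 21638422377778*t^2 + 54471065642432*t^3.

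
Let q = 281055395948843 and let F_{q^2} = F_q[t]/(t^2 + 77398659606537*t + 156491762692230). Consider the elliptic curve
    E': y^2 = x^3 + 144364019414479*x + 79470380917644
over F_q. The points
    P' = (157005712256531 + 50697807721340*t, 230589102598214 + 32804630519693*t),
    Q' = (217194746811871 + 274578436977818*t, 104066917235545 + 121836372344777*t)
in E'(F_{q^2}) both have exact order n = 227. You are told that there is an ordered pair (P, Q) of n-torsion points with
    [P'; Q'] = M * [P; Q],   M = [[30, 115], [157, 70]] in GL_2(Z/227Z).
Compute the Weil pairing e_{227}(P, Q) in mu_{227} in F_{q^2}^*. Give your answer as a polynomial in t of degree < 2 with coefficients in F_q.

25786830186020 + 161533765927241*t

Under M = [[30,115],[157,70]] in GL_2(Z/227), e_{227}(P',Q') = e_{227}(P,Q)^(30*70-115*157 mod 227).
30*70 - 115*157 = -15955; reduced mod 227: det = 162, inverse 220.
8-bit Miller (11100011) on E'/F_{281055395948843} with a'=144364019414479, b'=79470380917644: accumulate tangent/chord ratios at Q'+S and P'+S'.
So e_{227}(P',Q') = 20977605906629 + 23753411665391*t.
(20977605906629 + 23753411665391*t)^{220} mod (281055395948843,f) = 25786830186020 + 161533765927241*t.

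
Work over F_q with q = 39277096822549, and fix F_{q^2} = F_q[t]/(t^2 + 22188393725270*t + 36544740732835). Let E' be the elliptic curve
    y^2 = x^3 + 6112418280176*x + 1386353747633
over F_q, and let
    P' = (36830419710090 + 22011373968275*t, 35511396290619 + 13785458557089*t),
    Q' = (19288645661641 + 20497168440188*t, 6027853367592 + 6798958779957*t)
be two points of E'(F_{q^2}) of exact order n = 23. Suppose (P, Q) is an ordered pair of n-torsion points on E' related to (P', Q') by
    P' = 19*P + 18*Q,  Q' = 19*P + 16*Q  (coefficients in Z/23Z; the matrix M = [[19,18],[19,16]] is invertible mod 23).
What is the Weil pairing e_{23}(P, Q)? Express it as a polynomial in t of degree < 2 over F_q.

10231956155989 + 4349192575604*t

Since e_{23}(P,P)=e_{23}(Q,Q)=1 and e_{23}(Q,P)=e_{23}(P,Q)^{-1}, expanding e_{23}(19*P + 18*Q,19*P + 16*Q) leaves e(P,Q)^det(M).
Inverting 8 mod 23: 3. Thus e_{23}(P,Q) = e(P',Q')^{3}.
n = 23 = (10111)_2 (5 bits, wt 4); accumulate f_{23,P'}(Q'+S)/f_{23,P'}(S) along the 4-step ladder.
f_P(D_Q)/f_Q(D_P) = 30356921207807 + 25422833456739*t.
Finally e_{23}(P,Q) = 10231956155989 + 4349192575604*t.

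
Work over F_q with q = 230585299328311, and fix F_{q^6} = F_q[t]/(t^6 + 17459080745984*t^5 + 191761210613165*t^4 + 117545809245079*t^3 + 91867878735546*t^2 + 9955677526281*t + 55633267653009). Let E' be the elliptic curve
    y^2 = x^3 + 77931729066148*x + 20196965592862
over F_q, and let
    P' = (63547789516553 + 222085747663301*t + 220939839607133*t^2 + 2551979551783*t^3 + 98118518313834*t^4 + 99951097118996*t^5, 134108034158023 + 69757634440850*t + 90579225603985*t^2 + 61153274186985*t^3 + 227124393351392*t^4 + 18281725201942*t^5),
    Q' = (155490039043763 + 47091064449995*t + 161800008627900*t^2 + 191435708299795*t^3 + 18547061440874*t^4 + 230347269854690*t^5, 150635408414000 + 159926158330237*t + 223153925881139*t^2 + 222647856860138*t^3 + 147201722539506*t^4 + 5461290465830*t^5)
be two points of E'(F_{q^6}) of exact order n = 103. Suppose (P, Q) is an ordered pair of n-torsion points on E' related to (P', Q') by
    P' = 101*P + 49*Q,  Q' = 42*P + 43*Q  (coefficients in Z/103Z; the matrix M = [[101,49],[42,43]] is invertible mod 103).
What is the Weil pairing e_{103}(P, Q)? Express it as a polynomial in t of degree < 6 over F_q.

e_{103} is bilinear + alternating on E[103], so e_{103}(101*P + 49*Q, 42*P + 43*Q) = e_{103}(P,Q)^(101*43-49*42).
101*43 - 49*42 = 2285; reduced mod 103: det = 19, inverse 38.
Run Miller on y^2=x^3+77931729066148*x+20196965592862 over F_{230585299328311}: ladder 1100111 (7 bits); e = f_P(D_Q)/f_Q(D_P).
The quotient is 194018157142715 + 167761980957144*t + 106103617788364*t^2 + 26739919067218*t^3 + 96381874695911*t^4 + 69554037621185*t^5.
Finally e_{103}(P,Q) = 1524373898992 + 116406739853257*t + 69535501666610*t^2 + 57014319145053*t^3 + 124635987213477*t^4 + 163612575633264*t^5.

1524373898992 + 116406739853257*t + 69535501666610*t^2 + 57014319145053*t^3 + 124635987213477*t^4 + 163612575633264*t^5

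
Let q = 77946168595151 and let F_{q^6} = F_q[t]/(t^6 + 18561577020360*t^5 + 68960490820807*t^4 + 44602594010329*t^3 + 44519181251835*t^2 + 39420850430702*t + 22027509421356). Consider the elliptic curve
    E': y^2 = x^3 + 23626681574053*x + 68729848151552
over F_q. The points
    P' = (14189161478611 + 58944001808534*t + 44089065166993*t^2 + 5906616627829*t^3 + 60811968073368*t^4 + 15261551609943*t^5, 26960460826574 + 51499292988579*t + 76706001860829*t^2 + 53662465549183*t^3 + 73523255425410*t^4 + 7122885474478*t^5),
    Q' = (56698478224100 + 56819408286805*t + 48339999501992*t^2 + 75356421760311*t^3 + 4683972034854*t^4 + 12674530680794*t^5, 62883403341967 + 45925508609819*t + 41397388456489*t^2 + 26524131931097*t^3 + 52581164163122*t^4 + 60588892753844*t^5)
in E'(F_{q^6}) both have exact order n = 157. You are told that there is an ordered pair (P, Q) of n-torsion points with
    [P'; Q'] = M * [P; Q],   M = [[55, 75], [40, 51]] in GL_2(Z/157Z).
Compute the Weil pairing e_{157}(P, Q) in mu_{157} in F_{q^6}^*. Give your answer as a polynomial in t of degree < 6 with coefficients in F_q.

6072947889125 + 62827978200103*t + 24679972402968*t^2 + 54115983028532*t^3 + 20917027277292*t^4 + 11503024460110*t^5

Alternating bilinearity on E[157] (values in mu_{157} in F_{77946168595151^6}) gives e(P',Q') = e(P,Q)^det(M).
Inverting 119 mod 157: 95. Thus e_{157}(P,Q) = e(P',Q')^{95}.
8-bit Miller (10011101) on E'/F_{77946168595151} with a'=23626681574053, b'=68729848151552: accumulate tangent/chord ratios at Q'+S and P'+S'.
Miller gives e_{157}(P',Q') = 34460812470851 + 37066172183854*t + 44220172731459*t^2 + 36140456130828*t^3 + 38717656279142*t^4 + 12921442300824*t^5 in F_{77946168595151^6}.
e_{157}(P,Q) = (34460812470851 + 37066172183854*t + 44220172731459*t^2 + 36140456130828*t^3 + 38717656279142*t^4 + 12921442300824*t^5)^{95} = 6072947889125 + 62827978200103*t + 24679972402968*t^2 + 54115983028532*t^3 + 20917027277292*t^4 + 11503024460110*t^5.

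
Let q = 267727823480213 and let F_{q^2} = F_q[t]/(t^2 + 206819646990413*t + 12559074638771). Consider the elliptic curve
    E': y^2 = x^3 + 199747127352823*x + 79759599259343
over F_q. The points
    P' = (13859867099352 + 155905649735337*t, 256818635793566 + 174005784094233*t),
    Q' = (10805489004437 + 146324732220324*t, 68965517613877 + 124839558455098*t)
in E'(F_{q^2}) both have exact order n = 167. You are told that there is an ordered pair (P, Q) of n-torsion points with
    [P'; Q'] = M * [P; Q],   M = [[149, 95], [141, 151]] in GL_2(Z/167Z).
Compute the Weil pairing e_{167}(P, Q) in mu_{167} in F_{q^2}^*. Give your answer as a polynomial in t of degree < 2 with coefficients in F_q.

92025142976806 + 193624925589696*t

e_{167} is bilinear + alternating on E[167], so e_{167}(149*P + 95*Q, 141*P + 151*Q) = e_{167}(P,Q)^(149*151-95*141).
det M = 149*151 - 95*141 = 9104 = 86 (mod 167); 86^{-1} = 134 (mod 167).
8-bit Miller (10100111) on E'/F_{267727823480213} with a'=199747127352823, b'=79759599259343: accumulate tangent/chord ratios at Q'+S and P'+S'.
Result: e(P',Q') = 245606557402767 + 208996571763829*t.
(245606557402767 + 208996571763829*t)^{134} mod (267727823480213,f) = 92025142976806 + 193624925589696*t.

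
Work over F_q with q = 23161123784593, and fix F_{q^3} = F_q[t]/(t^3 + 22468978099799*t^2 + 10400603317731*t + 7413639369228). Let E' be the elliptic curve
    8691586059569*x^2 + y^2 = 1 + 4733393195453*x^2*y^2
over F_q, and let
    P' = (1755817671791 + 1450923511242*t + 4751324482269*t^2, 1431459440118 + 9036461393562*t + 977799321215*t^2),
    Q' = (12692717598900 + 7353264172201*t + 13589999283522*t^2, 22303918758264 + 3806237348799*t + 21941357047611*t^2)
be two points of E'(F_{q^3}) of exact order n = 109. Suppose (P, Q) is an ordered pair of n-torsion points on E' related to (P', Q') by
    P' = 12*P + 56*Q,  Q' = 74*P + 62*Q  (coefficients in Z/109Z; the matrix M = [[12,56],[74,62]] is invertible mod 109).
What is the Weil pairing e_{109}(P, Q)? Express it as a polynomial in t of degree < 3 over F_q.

Alternating bilinearity on E[109] (values in mu_{109} in F_{23161123784593^3}) gives e(P',Q') = e(P,Q)^det(M).
det M = 12*62 - 56*74 = -3400 = 88 (mod 109); 88^{-1} = 83 (mod 109).
Edwards->Montgomery: u=(1+y)/(1-y), v=u/x -> 21696841473970v^2=u^3+11431354517589u^2+u; then x_W=989548216029u+9957871137368: y^2=x^3+9902690921786*x+9012450446243.
Miller loop for e_{109} over F_{23161123784593^3}: bits of 109 = 1101101; 6 double steps + 4 add steps, l/v at each.
So e_{109}(P',Q') = 8024458310288 + 10712283296203*t + 4715924050188*t^2.
e_{109}(P,Q) = (8024458310288 + 10712283296203*t + 4715924050188*t^2)^{83} = 2971844094336 + 12267170054888*t + 22538080488347*t^2.

2971844094336 + 12267170054888*t + 22538080488347*t^2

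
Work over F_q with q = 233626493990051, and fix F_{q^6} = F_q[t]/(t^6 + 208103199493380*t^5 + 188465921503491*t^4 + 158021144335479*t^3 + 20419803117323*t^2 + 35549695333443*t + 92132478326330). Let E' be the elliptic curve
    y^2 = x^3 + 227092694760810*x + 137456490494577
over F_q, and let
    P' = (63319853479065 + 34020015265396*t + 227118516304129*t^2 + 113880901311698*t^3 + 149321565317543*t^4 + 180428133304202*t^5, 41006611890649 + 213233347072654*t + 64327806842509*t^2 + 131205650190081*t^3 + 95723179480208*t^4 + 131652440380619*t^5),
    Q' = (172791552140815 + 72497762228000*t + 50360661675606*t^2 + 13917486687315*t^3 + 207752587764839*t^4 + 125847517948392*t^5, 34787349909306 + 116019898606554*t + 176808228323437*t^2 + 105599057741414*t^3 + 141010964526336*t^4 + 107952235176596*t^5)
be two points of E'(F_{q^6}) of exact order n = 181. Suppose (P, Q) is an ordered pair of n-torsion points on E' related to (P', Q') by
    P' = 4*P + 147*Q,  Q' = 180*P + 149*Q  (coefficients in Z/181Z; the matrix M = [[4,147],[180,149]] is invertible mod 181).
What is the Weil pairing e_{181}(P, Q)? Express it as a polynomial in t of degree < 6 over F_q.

Under M = [[4,147],[180,149]] in GL_2(Z/181), e_{181}(P',Q') = e_{181}(P,Q)^(4*149-147*180 mod 181).
det M = 4*149 - 147*180 = -25864 = 19 (mod 181); 19^{-1} = 162 (mod 181).
n = 181 = (10110101)_2 (8 bits, wt 5); accumulate f_{181,P'}(Q'+S)/f_{181,P'}(S) along the 7-step ladder.
f_P(D_Q)/f_Q(D_P) = 129234518793131 + 33715866280227*t + 52588681182158*t^2 + 108988262203177*t^3 + 44248619760104*t^4 + 184948121358659*t^5.
e_{181}(P,Q) = (129234518793131 + 33715866280227*t + 52588681182158*t^2 + 108988262203177*t^3 + 44248619760104*t^4 + 184948121358659*t^5)^{162} = 116251081186275 + 226736739018321*t + 215218192800868*t^2 + 3330229893218*t^3 + 225166730407296*t^4 + 27534447236227*t^5.

116251081186275 + 226736739018321*t + 215218192800868*t^2 + 3330229893218*t^3 + 225166730407296*t^4 + 27534447236227*t^5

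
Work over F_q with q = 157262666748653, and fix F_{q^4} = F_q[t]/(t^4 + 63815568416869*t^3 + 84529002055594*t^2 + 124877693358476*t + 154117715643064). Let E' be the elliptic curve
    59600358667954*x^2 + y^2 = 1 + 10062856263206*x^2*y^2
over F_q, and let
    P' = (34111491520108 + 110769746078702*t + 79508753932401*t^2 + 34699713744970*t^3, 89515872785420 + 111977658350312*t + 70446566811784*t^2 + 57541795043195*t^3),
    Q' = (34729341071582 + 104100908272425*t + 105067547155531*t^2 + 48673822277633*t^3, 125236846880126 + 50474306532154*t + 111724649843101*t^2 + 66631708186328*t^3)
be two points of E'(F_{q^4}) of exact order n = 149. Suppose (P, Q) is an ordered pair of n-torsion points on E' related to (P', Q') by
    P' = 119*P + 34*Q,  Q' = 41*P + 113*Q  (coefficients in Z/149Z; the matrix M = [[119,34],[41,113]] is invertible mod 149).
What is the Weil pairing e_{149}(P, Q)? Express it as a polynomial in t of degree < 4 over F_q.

e_{149} is bilinear + alternating on E[149], so e_{149}(119*P + 34*Q, 41*P + 113*Q) = e_{149}(P,Q)^(119*113-34*41).
119*113 - 34*41 = 12053; reduced mod 149: det = 133, inverse 121.
Edwards a_E,d_E -> Montgomery A=87871014768448,B=22868703083192 -> Weierstrass 22154148197811,13318115509050 via alpha=11610535821860,beta=12384375601187.
Run Miller on y^2=x^3+22154148197811*x+13318115509050 over F_{157262666748653}: ladder 10010101 (8 bits); e = f_P(D_Q)/f_Q(D_P).
So e_{149}(P',Q') = 11064733615915 + 152489653654299*t + 58694179788084*t^2 + 14465543420985*t^3.
Thus e_{149}(P,Q) = 95983055503196 + 22197930196326*t + 8871252512323*t^2 + 63554335556598*t^3.

95983055503196 + 22197930196326*t + 8871252512323*t^2 + 63554335556598*t^3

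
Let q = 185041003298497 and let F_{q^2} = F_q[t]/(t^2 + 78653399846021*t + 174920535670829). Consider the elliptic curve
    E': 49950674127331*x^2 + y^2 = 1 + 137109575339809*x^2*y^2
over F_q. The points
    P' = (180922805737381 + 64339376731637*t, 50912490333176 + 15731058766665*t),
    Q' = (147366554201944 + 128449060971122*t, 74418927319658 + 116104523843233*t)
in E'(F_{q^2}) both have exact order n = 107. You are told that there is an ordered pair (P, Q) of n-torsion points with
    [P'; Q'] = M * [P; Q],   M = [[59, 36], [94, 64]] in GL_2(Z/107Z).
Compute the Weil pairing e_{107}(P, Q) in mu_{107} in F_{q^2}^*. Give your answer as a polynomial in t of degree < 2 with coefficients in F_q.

The 107-Weil pairing on E[107] over F_{185041003298497} is alternating-bilinear: e_{107}(P',Q') = e_{107}(P,Q)^det(M).
So e_{107}(P,Q) = e_{107}(P',Q')^{104}, since 71*104 = 1 mod 107.
Map (x,y)_Ed via u=(1+y)/(1-y), v=(1+y)/((1-y)x) to Montgomery A=148623188585656,B=10677823465784; then to (a',b')=(61521912497648,75354808169906).
Double-and-add over 1101011: 7-1 doublings, 5-1 additions; each step l_{T,T}/v_{2T} or l_{T,P'}/v at Q'+S for random S.
The quotient is 37191052249382 + 116340913406737*t.
(37191052249382 + 116340913406737*t)^{104} mod (185041003298497,f) = 21761846258547 + 58505727910864*t.

21761846258547 + 58505727910864*t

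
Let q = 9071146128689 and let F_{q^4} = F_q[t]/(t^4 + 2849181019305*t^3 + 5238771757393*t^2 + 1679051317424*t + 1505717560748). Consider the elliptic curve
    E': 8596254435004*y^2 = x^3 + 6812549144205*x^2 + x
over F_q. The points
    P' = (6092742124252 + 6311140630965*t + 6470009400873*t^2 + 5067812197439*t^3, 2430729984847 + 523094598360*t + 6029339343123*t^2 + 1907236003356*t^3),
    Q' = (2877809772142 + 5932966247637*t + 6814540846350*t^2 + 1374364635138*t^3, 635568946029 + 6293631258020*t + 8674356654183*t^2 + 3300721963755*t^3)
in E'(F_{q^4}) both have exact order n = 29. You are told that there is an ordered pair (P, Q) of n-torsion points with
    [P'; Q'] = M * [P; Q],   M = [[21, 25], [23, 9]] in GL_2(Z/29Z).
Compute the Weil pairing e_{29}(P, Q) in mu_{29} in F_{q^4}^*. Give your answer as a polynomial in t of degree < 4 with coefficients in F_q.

4056558931797 + 7734600059909*t + 3061169589580*t^2 + 448796793153*t^3

The 29-Weil pairing on E[29] over F_{9071146128689} is alternating-bilinear: e_{29}(P',Q') = e_{29}(P,Q)^det(M).
det M = 21*9 - 25*23 = -386 = 20 (mod 29); 20^{-1} = 16 (mod 29).
(x,y)|->(911104840419x+6824593433832,911104840419y) sends E' to y^2=x^3+4600169905450*x+2942242113074.
Double-and-add over 11101: 5-1 doublings, 4-1 additions; each step l_{T,T}/v_{2T} or l_{T,P'}/v at Q'+S for random S.
The quotient is 8472519253912 + 5607285702836*t + 920268980270*t^2 + 5945190058901*t^3.
Hence e(P,Q) = 4056558931797 + 7734600059909*t + 3061169589580*t^2 + 448796793153*t^3 in F_{9071146128689^4}^*.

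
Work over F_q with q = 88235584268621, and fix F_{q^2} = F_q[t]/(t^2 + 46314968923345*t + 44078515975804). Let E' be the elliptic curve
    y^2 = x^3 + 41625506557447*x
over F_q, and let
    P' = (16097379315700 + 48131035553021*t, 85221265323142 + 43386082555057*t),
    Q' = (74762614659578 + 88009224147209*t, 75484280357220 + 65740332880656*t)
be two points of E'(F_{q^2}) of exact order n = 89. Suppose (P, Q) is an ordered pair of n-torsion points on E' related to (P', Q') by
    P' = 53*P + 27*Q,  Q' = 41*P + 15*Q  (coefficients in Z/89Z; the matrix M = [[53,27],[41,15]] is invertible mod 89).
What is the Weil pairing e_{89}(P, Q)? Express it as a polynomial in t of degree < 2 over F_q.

79412315390783 + 29844226157806*t

The 89-Weil pairing on E[89] over F_{88235584268621} is alternating-bilinear: e_{89}(P',Q') = e_{89}(P,Q)^det(M).
det M = 53*15 - 27*41 = -312 = 44 (mod 89); 44^{-1} = 87 (mod 89).
7-bit Miller (1011001) on E'/F_{88235584268621} with a'=41625506557447, b'=0: accumulate tangent/chord ratios at Q'+S and P'+S'.
Result: e(P',Q') = 83235886772175 + 60449557713893*t.
(83235886772175 + 60449557713893*t)^{87} mod (88235584268621,f) = 79412315390783 + 29844226157806*t.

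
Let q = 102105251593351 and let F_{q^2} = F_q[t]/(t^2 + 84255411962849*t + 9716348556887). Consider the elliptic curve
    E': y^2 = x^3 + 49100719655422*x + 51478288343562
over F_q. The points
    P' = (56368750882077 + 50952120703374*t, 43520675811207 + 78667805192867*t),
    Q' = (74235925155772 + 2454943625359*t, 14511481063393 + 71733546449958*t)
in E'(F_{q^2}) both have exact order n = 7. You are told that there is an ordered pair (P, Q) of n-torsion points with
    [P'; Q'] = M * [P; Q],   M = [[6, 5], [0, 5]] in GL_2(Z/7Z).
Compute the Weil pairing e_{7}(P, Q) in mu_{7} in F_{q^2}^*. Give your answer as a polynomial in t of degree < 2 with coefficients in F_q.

Since e_{7}(P,P)=e_{7}(Q,Q)=1 and e_{7}(Q,P)=e_{7}(P,Q)^{-1}, expanding e_{7}(6*P + 5*Q,5*Q) leaves e(P,Q)^det(M).
Inverting 2 mod 7: 4. Thus e_{7}(P,Q) = e(P',Q')^{4}.
Run Miller on y^2=x^3+49100719655422*x+51478288343562 over F_{102105251593351}: ladder 111 (3 bits); e = f_P(D_Q)/f_Q(D_P).
The quotient is 44316884104422 + 93466507322897*t.
Finally e_{7}(P,Q) = 85936002633508 + 76394438888999*t.

85936002633508 + 76394438888999*t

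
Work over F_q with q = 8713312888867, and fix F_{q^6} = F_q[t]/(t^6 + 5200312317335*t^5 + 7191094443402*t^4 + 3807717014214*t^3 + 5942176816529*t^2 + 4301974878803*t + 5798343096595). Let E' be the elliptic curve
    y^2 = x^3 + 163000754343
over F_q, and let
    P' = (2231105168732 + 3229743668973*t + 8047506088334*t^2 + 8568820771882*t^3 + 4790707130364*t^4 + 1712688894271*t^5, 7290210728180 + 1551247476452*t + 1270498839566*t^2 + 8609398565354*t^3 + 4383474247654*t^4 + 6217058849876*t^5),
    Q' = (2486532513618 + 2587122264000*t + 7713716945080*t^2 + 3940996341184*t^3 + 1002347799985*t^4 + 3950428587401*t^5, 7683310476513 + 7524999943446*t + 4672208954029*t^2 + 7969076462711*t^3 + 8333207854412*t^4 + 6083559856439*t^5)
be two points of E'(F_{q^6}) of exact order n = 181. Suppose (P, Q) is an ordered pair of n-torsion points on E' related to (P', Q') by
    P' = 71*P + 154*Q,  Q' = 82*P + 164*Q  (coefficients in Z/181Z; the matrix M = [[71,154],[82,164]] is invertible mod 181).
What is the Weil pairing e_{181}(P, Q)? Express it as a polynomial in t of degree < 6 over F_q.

The 181-Weil pairing on E[181] over F_{8713312888867} is alternating-bilinear: e_{181}(P',Q') = e_{181}(P,Q)^det(M).
Hence e(P,Q) = e(P',Q')^{126} where 126 = 102^{-1} mod 181.
n = 181 = (10110101)_2 (8 bits, wt 5); accumulate f_{181,P'}(Q'+S)/f_{181,P'}(S) along the 7-step ladder.
f_P(D_Q)/f_Q(D_P) = 3304922628330 + 5076948258462*t + 5546289624875*t^2 + 7984983099444*t^3 + 4855425820847*t^4 + 1988782116893*t^5.
e_{181}(P,Q) = (3304922628330 + 5076948258462*t + 5546289624875*t^2 + 7984983099444*t^3 + 4855425820847*t^4 + 1988782116893*t^5)^{126} = 6216300959891 + 4181932612410*t + 180868469718*t^2 + 872819601745*t^3 + 6317131402539*t^4 + 430731790443*t^5.

6216300959891 + 4181932612410*t + 180868469718*t^2 + 872819601745*t^3 + 6317131402539*t^4 + 430731790443*t^5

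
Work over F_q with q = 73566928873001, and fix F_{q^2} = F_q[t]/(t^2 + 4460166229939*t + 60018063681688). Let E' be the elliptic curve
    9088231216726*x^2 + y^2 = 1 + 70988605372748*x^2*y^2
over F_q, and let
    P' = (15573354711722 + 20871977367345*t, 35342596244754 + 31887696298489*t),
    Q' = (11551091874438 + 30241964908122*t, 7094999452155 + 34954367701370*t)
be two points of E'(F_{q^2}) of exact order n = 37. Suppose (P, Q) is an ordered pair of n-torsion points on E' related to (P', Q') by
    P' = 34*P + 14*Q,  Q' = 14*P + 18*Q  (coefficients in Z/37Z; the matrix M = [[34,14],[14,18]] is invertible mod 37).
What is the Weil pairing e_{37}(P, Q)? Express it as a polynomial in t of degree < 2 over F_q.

59624413255541 + 51539356668421*t

Under M = [[34,14],[14,18]] in GL_2(Z/37), e_{37}(P',Q') = e_{37}(P,Q)^(34*18-14*14 mod 37).
Inverting 9 mod 37: 33. Thus e_{37}(P,Q) = e(P',Q')^{33}.
Edwards a_E,d_E -> Montgomery A=34400394976204,B=970541753619 -> Weierstrass 69866679788936,64205878043128 via alpha=13346139431579,beta=21308370897495.
Miller loop for e_{37} over F_{73566928873001^2}: bits of 37 = 100101; 5 double steps + 2 add steps, l/v at each.
Result: e(P',Q') = 15614979410434 + 21838666417210*t.
Finally e_{37}(P,Q) = 59624413255541 + 51539356668421*t.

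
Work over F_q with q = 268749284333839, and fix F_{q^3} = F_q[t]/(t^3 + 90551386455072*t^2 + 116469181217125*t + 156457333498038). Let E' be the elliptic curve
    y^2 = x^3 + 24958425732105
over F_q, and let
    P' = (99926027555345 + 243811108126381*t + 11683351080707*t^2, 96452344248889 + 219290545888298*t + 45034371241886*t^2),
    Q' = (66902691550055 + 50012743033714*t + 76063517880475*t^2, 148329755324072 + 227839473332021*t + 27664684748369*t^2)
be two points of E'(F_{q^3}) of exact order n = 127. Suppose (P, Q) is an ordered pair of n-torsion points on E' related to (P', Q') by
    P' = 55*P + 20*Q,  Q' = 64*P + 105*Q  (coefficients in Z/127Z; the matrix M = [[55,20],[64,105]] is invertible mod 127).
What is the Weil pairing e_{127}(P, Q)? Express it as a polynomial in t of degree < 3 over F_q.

215532970050506 + 49707950466755*t + 76691985997503*t^2

Alternating bilinearity on E[127] (values in mu_{127} in F_{268749284333839^3}) gives e(P',Q') = e(P,Q)^det(M).
So e_{127}(P,Q) = e_{127}(P',Q')^{94}, since 50*94 = 1 mod 127.
Run Miller on y^2=x^3+24958425732105 over F_{268749284333839}: ladder 1111111 (7 bits); e = f_P(D_Q)/f_Q(D_P).
f_P(D_Q)/f_Q(D_P) = 247329743737733 + 207528746874111*t + 65310599048254*t^2.
Raise to 94: e(P,Q) = 215532970050506 + 49707950466755*t + 76691985997503*t^2 in mu_{127}.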